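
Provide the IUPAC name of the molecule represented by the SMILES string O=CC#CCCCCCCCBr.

The longest chain bearing the –CHO group and the multiple bond is 10 carbons long (decane).
The highest-priority functional group is an aldehyde (terminal –CHO), so the name ends in -al.
There is one C≡C triple bond, indicated by the ending -yne.
Choose the numbering such that the aldehyde carbon is C-1 by definition.
This places the triple bond between C-2 and C-3; a bromo group at C-10.
The name is 10-bromodec-2-ynal.

10-bromodec-2-ynal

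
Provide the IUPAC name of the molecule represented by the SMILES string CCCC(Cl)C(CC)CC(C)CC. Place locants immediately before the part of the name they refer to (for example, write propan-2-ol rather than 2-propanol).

The longest continuous carbon chain has 9 atoms, so the parent hydride is nonane.
Number the chain so that the substituent locant set {3,5,6} is lower than {4,5,7} at the first point of difference.
This places a chloro group at C-6; an ethyl group at C-5; a methyl group at C-3.
Substituent prefixes are cited in alphabetical order (multiplying prefixes like di-/tri- are ignored for ordering).
Putting it together: 6-chloro-5-ethyl-3-methylnonane.

6-chloro-5-ethyl-3-methylnonane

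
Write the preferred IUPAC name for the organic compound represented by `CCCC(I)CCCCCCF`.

1-fluoro-7-iododecane

The parent chain contains 10 carbons (decane).
The numbering direction is chosen so that the substituent locant set {1,7} is lower than {4,10} at the first point of difference.
This places a fluoro group at C-1; an iodo group at C-7.
The substituents are ordered alphabetically, ignoring any di-/tri- multipliers.
The name is 1-fluoro-7-iododecane.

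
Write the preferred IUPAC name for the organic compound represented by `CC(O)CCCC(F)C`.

The longest chain bearing the –OH group is 7 carbons long (heptane).
The principal characteristic group is an alcohol (–OH), named with the suffix -ol.
Number the chain so that numbering from this end puts the hydroxyl group at C-2 rather than C-6.
That gives the hydroxyl at C-2; a fluoro group at C-6.
Putting it together: 6-fluoroheptan-2-ol.

6-fluoroheptan-2-ol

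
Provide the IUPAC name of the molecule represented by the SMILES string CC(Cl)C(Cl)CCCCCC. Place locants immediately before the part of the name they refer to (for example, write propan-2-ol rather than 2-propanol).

2,3-dichlorononane

The parent chain contains 9 carbons (nonane).
The numbering direction is chosen so that the substituent locant set {2,3} is lower than {7,8} at the first point of difference.
With this numbering: chloro groups at C-2 and C-3.
Putting it together: 2,3-dichlorononane.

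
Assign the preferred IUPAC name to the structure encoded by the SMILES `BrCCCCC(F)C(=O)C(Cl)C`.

8-bromo-2-chloro-4-fluorooctan-3-one

The longest chain bearing the carbonyl is 8 carbons long (octane).
The principal characteristic group is a ketone (C=O on an internal carbon), named with the suffix -one.
Choose the numbering such that numbering from this end puts the carbonyl group at C-3 rather than C-6.
With this numbering: the carbonyl at C-3; a bromo group at C-8; a chloro group at C-2; a fluoro group at C-4.
Prefixes are listed alphabetically: bromo, chloro, fluoro.
The name is 8-bromo-2-chloro-4-fluorooctan-3-one.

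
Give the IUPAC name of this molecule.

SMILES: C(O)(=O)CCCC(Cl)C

5-chlorohexanoic acid

The longest chain bearing the –COOH group is 6 carbons long (hexane).
The highest-priority functional group is a carboxylic acid (terminal –COOH), so the name ends in -oic acid.
Choose the numbering such that the carboxylic acid carbon is C-1 by definition.
With this numbering: a chloro group at C-5.
Putting it together: 5-chlorohexanoic acid.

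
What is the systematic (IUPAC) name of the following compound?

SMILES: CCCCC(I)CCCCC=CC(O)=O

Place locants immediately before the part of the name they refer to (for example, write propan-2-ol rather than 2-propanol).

8-iodododec-2-enoic acid

The longest chain bearing the –COOH group and the multiple bond is 12 carbons long (dodecane).
The highest-priority functional group is a carboxylic acid (terminal –COOH), so the name ends in -oic acid.
A C=C double bond in the chain gives the infix -ene-.
Number the chain so that the carboxylic acid carbon is C-1 by definition.
This places the double bond between C-2 and C-3; an iodo group at C-8.
The name is 8-iodododec-2-enoic acid.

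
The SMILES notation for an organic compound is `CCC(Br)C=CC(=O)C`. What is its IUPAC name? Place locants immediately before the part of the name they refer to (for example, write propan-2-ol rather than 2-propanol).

5-bromohept-3-en-2-one

The longest carbon chain that includes the carbonyl and the multiple bond has 7 carbons, so the parent hydride is heptane.
A ketone (C=O on an internal carbon) is the principal characteristic group, giving the suffix -one.
A C=C double bond in the chain gives the infix -ene-.
Number the chain so that numbering from this end puts the carbonyl group at C-2 rather than C-6.
With this numbering: the carbonyl at C-2; the double bond between C-3 and C-4; a bromo group at C-5.
The name is 5-bromohept-3-en-2-one.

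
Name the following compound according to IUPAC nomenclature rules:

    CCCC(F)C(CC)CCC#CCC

Counting along the main chain through the multiple bond gives 11 carbons: the parent is undecane.
There is one C≡C triple bond, indicated by the ending -yne.
Number the chain so that numbering from this end puts the triple bond at C-3 rather than C-8.
That gives the triple bond between C-3 and C-4; an ethyl group at C-7; a fluoro group at C-8.
The substituents are ordered alphabetically, ignoring any di-/tri- multipliers.
Putting it together: 7-ethyl-8-fluoroundec-3-yne.

7-ethyl-8-fluoroundec-3-yne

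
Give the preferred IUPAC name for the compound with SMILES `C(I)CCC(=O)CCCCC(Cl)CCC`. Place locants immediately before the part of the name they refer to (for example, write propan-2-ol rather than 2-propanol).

The longest chain bearing the carbonyl is 12 carbons long (dodecane).
The principal characteristic group is a ketone (C=O on an internal carbon), named with the suffix -one.
Number the chain so that numbering from this end puts the carbonyl group at C-4 rather than C-9.
With this numbering: the carbonyl at C-4; a chloro group at C-9; an iodo group at C-1.
Substituent prefixes are cited in alphabetical order (multiplying prefixes like di-/tri- are ignored for ordering).
Assembling the pieces gives 9-chloro-1-iodododecan-4-one.

9-chloro-1-iodododecan-4-one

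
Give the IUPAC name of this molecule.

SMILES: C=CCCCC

hex-1-ene

The longest carbon chain that includes the multiple bond has 6 carbons, so the parent hydride is hexane.
The chain contains a C=C double bond, so the unsaturation ending is -ene.
Choose the numbering such that numbering from this end puts the double bond at C-1 rather than C-5.
With this numbering: the double bond between C-1 and C-2.
The name is hex-1-ene.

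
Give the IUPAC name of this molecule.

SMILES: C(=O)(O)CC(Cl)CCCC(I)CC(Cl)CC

3,9-dichloro-7-iodoundecanoic acid

Counting along the main chain through the –COOH group gives 11 carbons: the parent is undecane.
The principal characteristic group is a carboxylic acid (terminal –COOH), named with the suffix -oic acid.
The numbering direction is chosen so that the carboxylic acid carbon is C-1 by definition.
That gives chloro groups at C-3 and C-9; an iodo group at C-7.
Prefixes are listed alphabetically: chloro, iodo.
Putting it together: 3,9-dichloro-7-iodoundecanoic acid.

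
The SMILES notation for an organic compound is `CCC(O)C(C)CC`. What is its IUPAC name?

4-methylhexan-3-ol

The longest carbon chain that includes the –OH group has 6 carbons, so the parent hydride is hexane.
The highest-priority functional group is an alcohol (–OH), so the name ends in -ol.
The numbering direction is chosen so that numbering from this end puts the hydroxyl group at C-3 rather than C-4.
This places the hydroxyl at C-3; a methyl group at C-4.
Assembling the pieces gives 4-methylhexan-3-ol.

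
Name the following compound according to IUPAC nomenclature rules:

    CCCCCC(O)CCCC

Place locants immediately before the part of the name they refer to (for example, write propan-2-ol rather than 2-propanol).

decan-5-ol

The longest chain bearing the –OH group is 10 carbons long (decane).
The highest-priority functional group is an alcohol (–OH), so the name ends in -ol.
Number the chain so that numbering from this end puts the hydroxyl group at C-5 rather than C-6.
That gives the hydroxyl at C-5.
The name is decan-5-ol.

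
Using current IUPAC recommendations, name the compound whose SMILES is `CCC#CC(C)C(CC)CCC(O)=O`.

4-ethyl-5-methylnon-6-ynoic acid

Counting along the main chain through the –COOH group and the multiple bond gives 9 carbons: the parent is nonane.
The principal characteristic group is a carboxylic acid (terminal –COOH), named with the suffix -oic acid.
A C≡C triple bond in the chain gives the infix -yne-.
Number the chain so that the carboxylic acid carbon is C-1 by definition.
With this numbering: the triple bond between C-6 and C-7; an ethyl group at C-4; a methyl group at C-5.
Prefixes are listed alphabetically: ethyl, methyl.
Assembling the pieces gives 4-ethyl-5-methylnon-6-ynoic acid.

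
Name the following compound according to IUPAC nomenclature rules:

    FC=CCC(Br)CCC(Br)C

The longest carbon chain that includes the multiple bond has 8 carbons, so the parent hydride is octane.
The chain contains a C=C double bond, so the unsaturation ending is -ene.
Choose the numbering such that numbering from this end puts the double bond at C-1 rather than C-7.
With this numbering: the double bond between C-1 and C-2; bromo groups at C-4 and C-7; a fluoro group at C-1.
The substituents are ordered alphabetically, ignoring any di-/tri- multipliers.
Assembling the pieces gives 4,7-dibromo-1-fluorooct-1-ene.

4,7-dibromo-1-fluorooct-1-ene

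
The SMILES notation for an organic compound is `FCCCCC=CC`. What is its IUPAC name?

Counting along the main chain through the multiple bond gives 7 carbons: the parent is heptane.
A C=C double bond in the chain gives the infix -ene-.
Choose the numbering such that numbering from this end puts the double bond at C-2 rather than C-5.
This places the double bond between C-2 and C-3; a fluoro group at C-7.
Putting it together: 7-fluorohept-2-ene.

7-fluorohept-2-ene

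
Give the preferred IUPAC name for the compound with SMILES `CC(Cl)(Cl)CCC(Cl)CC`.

The longest carbon chain is 7 atoms: the parent is heptane.
Number the chain so that the substituent locant set {2,2,5} is lower than {3,6,6} at the first point of difference.
This places chloro groups at C-2 (×2) and C-5.
The name is 2,2,5-trichloroheptane.

2,2,5-trichloroheptane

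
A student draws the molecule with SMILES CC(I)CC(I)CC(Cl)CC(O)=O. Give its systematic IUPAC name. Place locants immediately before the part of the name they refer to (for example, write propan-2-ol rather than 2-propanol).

3-chloro-5,7-diiodooctanoic acid

Counting along the main chain through the –COOH group gives 8 carbons: the parent is octane.
The principal characteristic group is a carboxylic acid (terminal –COOH), named with the suffix -oic acid.
The numbering direction is chosen so that the carboxylic acid carbon is C-1 by definition.
This places a chloro group at C-3; iodo groups at C-5 and C-7.
The substituents are ordered alphabetically, ignoring any di-/tri- multipliers.
Putting it together: 3-chloro-5,7-diiodooctanoic acid.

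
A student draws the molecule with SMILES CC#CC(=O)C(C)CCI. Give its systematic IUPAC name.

Counting along the main chain through the carbonyl and the multiple bond gives 7 carbons: the parent is heptane.
The highest-priority functional group is a ketone (C=O on an internal carbon), so the name ends in -one.
There is one C≡C triple bond, indicated by the ending -yne.
The numbering direction is chosen so that numbering from this end puts the triple bond at C-2 rather than C-5.
That gives the carbonyl at C-4; the triple bond between C-2 and C-3; an iodo group at C-7; a methyl group at C-5.
The substituents are ordered alphabetically, ignoring any di-/tri- multipliers.
The name is 7-iodo-5-methylhept-2-yn-4-one.

7-iodo-5-methylhept-2-yn-4-one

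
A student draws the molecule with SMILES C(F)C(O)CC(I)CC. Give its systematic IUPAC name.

The longest carbon chain that includes the –OH group has 6 carbons, so the parent hydride is hexane.
The highest-priority functional group is an alcohol (–OH), so the name ends in -ol.
Choose the numbering such that numbering from this end puts the hydroxyl group at C-2 rather than C-5.
This places the hydroxyl at C-2; a fluoro group at C-1; an iodo group at C-4.
Substituent prefixes are cited in alphabetical order (multiplying prefixes like di-/tri- are ignored for ordering).
The name is 1-fluoro-4-iodohexan-2-ol.

1-fluoro-4-iodohexan-2-ol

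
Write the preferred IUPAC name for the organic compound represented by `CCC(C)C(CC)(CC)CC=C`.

Counting along the main chain through the multiple bond gives 7 carbons: the parent is heptane.
A C=C double bond in the chain gives the infix -ene-.
Choose the numbering such that numbering from this end puts the double bond at C-1 rather than C-6.
That gives the double bond between C-1 and C-2; two ethyl groups at C-4; a methyl group at C-5.
The substituents are ordered alphabetically, ignoring any di-/tri- multipliers.
Assembling the pieces gives 4,4-diethyl-5-methylhept-1-ene.

4,4-diethyl-5-methylhept-1-ene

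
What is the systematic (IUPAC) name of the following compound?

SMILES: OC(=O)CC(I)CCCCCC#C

3-iododec-9-ynoic acid

The longest carbon chain that includes the –COOH group and the multiple bond has 10 carbons, so the parent hydride is decane.
A carboxylic acid (terminal –COOH) is the principal characteristic group, giving the suffix -oic acid.
The chain contains a C≡C triple bond, so the unsaturation ending is -yne.
The numbering direction is chosen so that the carboxylic acid carbon is C-1 by definition.
With this numbering: the triple bond between C-9 and C-10; an iodo group at C-3.
Putting it together: 3-iododec-9-ynoic acid.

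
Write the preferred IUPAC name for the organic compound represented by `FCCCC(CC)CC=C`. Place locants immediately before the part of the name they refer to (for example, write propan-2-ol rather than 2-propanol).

Counting along the main chain through the multiple bond gives 7 carbons: the parent is heptane.
There is one C=C double bond, indicated by the ending -ene.
The numbering direction is chosen so that numbering from this end puts the double bond at C-1 rather than C-6.
That gives the double bond between C-1 and C-2; an ethyl group at C-4; a fluoro group at C-7.
The substituents are ordered alphabetically, ignoring any di-/tri- multipliers.
Assembling the pieces gives 4-ethyl-7-fluorohept-1-ene.

4-ethyl-7-fluorohept-1-ene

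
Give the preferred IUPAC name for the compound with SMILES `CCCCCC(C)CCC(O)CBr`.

Counting along the main chain through the –OH group gives 10 carbons: the parent is decane.
The principal characteristic group is an alcohol (–OH), named with the suffix -ol.
Number the chain so that numbering from this end puts the hydroxyl group at C-2 rather than C-9.
That gives the hydroxyl at C-2; a bromo group at C-1; a methyl group at C-5.
The substituents are ordered alphabetically, ignoring any di-/tri- multipliers.
Putting it together: 1-bromo-5-methyldecan-2-ol.

1-bromo-5-methyldecan-2-ol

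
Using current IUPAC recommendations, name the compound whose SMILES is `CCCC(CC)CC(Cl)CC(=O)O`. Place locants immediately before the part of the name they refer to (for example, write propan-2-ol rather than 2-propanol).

3-chloro-5-ethyloctanoic acid

Counting along the main chain through the –COOH group gives 8 carbons: the parent is octane.
The highest-priority functional group is a carboxylic acid (terminal –COOH), so the name ends in -oic acid.
Choose the numbering such that the carboxylic acid carbon is C-1 by definition.
That gives a chloro group at C-3; an ethyl group at C-5.
The substituents are ordered alphabetically, ignoring any di-/tri- multipliers.
Assembling the pieces gives 3-chloro-5-ethyloctanoic acid.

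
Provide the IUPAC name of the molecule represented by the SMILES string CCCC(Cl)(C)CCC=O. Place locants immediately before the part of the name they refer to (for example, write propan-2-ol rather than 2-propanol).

The longest carbon chain that includes the –CHO group has 7 carbons, so the parent hydride is heptane.
The highest-priority functional group is an aldehyde (terminal –CHO), so the name ends in -al.
Choose the numbering such that the aldehyde carbon is C-1 by definition.
This places a chloro group at C-4; a methyl group at C-4.
The substituents are ordered alphabetically, ignoring any di-/tri- multipliers.
The name is 4-chloro-4-methylheptanal.

4-chloro-4-methylheptanal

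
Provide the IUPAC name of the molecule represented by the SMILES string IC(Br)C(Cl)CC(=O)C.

Counting along the main chain through the carbonyl gives 5 carbons: the parent is pentane.
A ketone (C=O on an internal carbon) is the principal characteristic group, giving the suffix -one.
Number the chain so that numbering from this end puts the carbonyl group at C-2 rather than C-4.
That gives the carbonyl at C-2; a bromo group at C-5; a chloro group at C-4; an iodo group at C-5.
Substituent prefixes are cited in alphabetical order (multiplying prefixes like di-/tri- are ignored for ordering).
Assembling the pieces gives 5-bromo-4-chloro-5-iodopentan-2-one.

5-bromo-4-chloro-5-iodopentan-2-one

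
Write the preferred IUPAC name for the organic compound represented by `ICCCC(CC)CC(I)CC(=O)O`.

5-ethyl-3,8-diiodooctanoic acid

The longest chain bearing the –COOH group is 8 carbons long (octane).
A carboxylic acid (terminal –COOH) is the principal characteristic group, giving the suffix -oic acid.
Choose the numbering such that the carboxylic acid carbon is C-1 by definition.
That gives an ethyl group at C-5; iodo groups at C-3 and C-8.
The substituents are ordered alphabetically, ignoring any di-/tri- multipliers.
Assembling the pieces gives 5-ethyl-3,8-diiodooctanoic acid.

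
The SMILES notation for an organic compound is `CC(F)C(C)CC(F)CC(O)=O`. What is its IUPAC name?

3,6-difluoro-5-methylheptanoic acid

Counting along the main chain through the –COOH group gives 7 carbons: the parent is heptane.
A carboxylic acid (terminal –COOH) is the principal characteristic group, giving the suffix -oic acid.
Number the chain so that the carboxylic acid carbon is C-1 by definition.
With this numbering: fluoro groups at C-3 and C-6; a methyl group at C-5.
Prefixes are listed alphabetically: fluoro, methyl.
Putting it together: 3,6-difluoro-5-methylheptanoic acid.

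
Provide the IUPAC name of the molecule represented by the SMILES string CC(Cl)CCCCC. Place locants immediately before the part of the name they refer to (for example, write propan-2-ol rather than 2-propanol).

2-chloroheptane

The longest continuous carbon chain has 7 atoms, so the parent hydride is heptane.
The numbering direction is chosen so that the substituent locant set {2} is lower than {6} at the first point of difference.
That gives a chloro group at C-2.
The name is 2-chloroheptane.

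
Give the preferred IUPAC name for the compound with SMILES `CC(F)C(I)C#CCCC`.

The longest carbon chain that includes the multiple bond has 8 carbons, so the parent hydride is octane.
There is one C≡C triple bond, indicated by the ending -yne.
Choose the numbering such that the substituent locant set {2,3} is lower than {6,7} at the first point of difference.
This places the triple bond between C-4 and C-5; a fluoro group at C-2; an iodo group at C-3.
The substituents are ordered alphabetically, ignoring any di-/tri- multipliers.
The name is 2-fluoro-3-iodooct-4-yne.

2-fluoro-3-iodooct-4-yne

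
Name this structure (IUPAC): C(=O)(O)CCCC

pentanoic acid

Counting along the main chain through the –COOH group gives 5 carbons: the parent is pentane.
A carboxylic acid (terminal –COOH) is the principal characteristic group, giving the suffix -oic acid.
The numbering direction is chosen so that the carboxylic acid carbon is C-1 by definition.
Assembling the pieces gives pentanoic acid.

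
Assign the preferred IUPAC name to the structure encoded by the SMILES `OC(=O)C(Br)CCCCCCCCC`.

2-bromoundecanoic acid

The longest carbon chain that includes the –COOH group has 11 carbons, so the parent hydride is undecane.
A carboxylic acid (terminal –COOH) is the principal characteristic group, giving the suffix -oic acid.
Choose the numbering such that the carboxylic acid carbon is C-1 by definition.
That gives a bromo group at C-2.
Putting it together: 2-bromoundecanoic acid.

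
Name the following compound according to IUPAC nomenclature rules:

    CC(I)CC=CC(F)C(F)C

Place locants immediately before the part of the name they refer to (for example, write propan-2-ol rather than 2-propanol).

2,3-difluoro-7-iodooct-4-ene

Counting along the main chain through the multiple bond gives 8 carbons: the parent is octane.
A C=C double bond in the chain gives the infix -ene-.
Number the chain so that the substituent locant set {2,3,7} is lower than {2,6,7} at the first point of difference.
This places the double bond between C-4 and C-5; fluoro groups at C-2 and C-3; an iodo group at C-7.
Substituent prefixes are cited in alphabetical order (multiplying prefixes like di-/tri- are ignored for ordering).
The name is 2,3-difluoro-7-iodooct-4-ene.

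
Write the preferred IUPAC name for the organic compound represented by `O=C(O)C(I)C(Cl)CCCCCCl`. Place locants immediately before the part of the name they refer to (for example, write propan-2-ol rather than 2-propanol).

3,8-dichloro-2-iodooctanoic acid

The longest chain bearing the –COOH group is 8 carbons long (octane).
The highest-priority functional group is a carboxylic acid (terminal –COOH), so the name ends in -oic acid.
Choose the numbering such that the carboxylic acid carbon is C-1 by definition.
This places chloro groups at C-3 and C-8; an iodo group at C-2.
The substituents are ordered alphabetically, ignoring any di-/tri- multipliers.
Putting it together: 3,8-dichloro-2-iodooctanoic acid.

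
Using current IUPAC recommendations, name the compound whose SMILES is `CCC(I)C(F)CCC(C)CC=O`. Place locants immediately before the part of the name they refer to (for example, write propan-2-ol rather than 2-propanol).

6-fluoro-7-iodo-3-methylnonanal

Counting along the main chain through the –CHO group gives 9 carbons: the parent is nonane.
The highest-priority functional group is an aldehyde (terminal –CHO), so the name ends in -al.
Choose the numbering such that the aldehyde carbon is C-1 by definition.
This places a fluoro group at C-6; an iodo group at C-7; a methyl group at C-3.
The substituents are ordered alphabetically, ignoring any di-/tri- multipliers.
The name is 6-fluoro-7-iodo-3-methylnonanal.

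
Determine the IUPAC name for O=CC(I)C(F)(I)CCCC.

The longest chain bearing the –CHO group is 7 carbons long (heptane).
An aldehyde (terminal –CHO) is the principal characteristic group, giving the suffix -al.
Choose the numbering such that the aldehyde carbon is C-1 by definition.
With this numbering: a fluoro group at C-3; iodo groups at C-2 and C-3.
Prefixes are listed alphabetically: fluoro, iodo.
The name is 3-fluoro-2,3-diiodoheptanal.

3-fluoro-2,3-diiodoheptanal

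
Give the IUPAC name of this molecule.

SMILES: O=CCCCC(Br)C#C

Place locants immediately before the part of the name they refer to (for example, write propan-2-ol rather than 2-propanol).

5-bromohept-6-ynal

The longest carbon chain that includes the –CHO group and the multiple bond has 7 carbons, so the parent hydride is heptane.
The highest-priority functional group is an aldehyde (terminal –CHO), so the name ends in -al.
There is one C≡C triple bond, indicated by the ending -yne.
Choose the numbering such that the aldehyde carbon is C-1 by definition.
This places the triple bond between C-6 and C-7; a bromo group at C-5.
The name is 5-bromohept-6-ynal.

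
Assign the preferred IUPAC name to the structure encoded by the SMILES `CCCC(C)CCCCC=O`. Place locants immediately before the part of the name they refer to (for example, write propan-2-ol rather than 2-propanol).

The longest chain bearing the –CHO group is 9 carbons long (nonane).
The principal characteristic group is an aldehyde (terminal –CHO), named with the suffix -al.
Choose the numbering such that the aldehyde carbon is C-1 by definition.
That gives a methyl group at C-6.
Putting it together: 6-methylnonanal.

6-methylnonanal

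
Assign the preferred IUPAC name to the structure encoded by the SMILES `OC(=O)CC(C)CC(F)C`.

Counting along the main chain through the –COOH group gives 6 carbons: the parent is hexane.
The principal characteristic group is a carboxylic acid (terminal –COOH), named with the suffix -oic acid.
Number the chain so that the carboxylic acid carbon is C-1 by definition.
With this numbering: a fluoro group at C-5; a methyl group at C-3.
Substituent prefixes are cited in alphabetical order (multiplying prefixes like di-/tri- are ignored for ordering).
The name is 5-fluoro-3-methylhexanoic acid.

5-fluoro-3-methylhexanoic acid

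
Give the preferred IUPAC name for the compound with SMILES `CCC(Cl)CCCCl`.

The longest continuous carbon chain has 6 atoms, so the parent hydride is hexane.
Number the chain so that the substituent locant set {1,4} is lower than {3,6} at the first point of difference.
This places chloro groups at C-1 and C-4.
Putting it together: 1,4-dichlorohexane.

1,4-dichlorohexane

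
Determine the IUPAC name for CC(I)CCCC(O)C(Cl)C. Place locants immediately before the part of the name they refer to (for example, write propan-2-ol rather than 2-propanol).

The longest chain bearing the –OH group is 8 carbons long (octane).
The highest-priority functional group is an alcohol (–OH), so the name ends in -ol.
The numbering direction is chosen so that numbering from this end puts the hydroxyl group at C-3 rather than C-6.
With this numbering: the hydroxyl at C-3; a chloro group at C-2; an iodo group at C-7.
Substituent prefixes are cited in alphabetical order (multiplying prefixes like di-/tri- are ignored for ordering).
The name is 2-chloro-7-iodooctan-3-ol.

2-chloro-7-iodooctan-3-ol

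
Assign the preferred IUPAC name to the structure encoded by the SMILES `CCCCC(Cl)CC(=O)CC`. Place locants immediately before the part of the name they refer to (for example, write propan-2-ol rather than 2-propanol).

The longest carbon chain that includes the carbonyl has 9 carbons, so the parent hydride is nonane.
A ketone (C=O on an internal carbon) is the principal characteristic group, giving the suffix -one.
The numbering direction is chosen so that numbering from this end puts the carbonyl group at C-3 rather than C-7.
With this numbering: the carbonyl at C-3; a chloro group at C-5.
Assembling the pieces gives 5-chlorononan-3-one.

5-chlorononan-3-one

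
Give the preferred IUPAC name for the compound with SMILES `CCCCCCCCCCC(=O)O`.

The longest chain bearing the –COOH group is 11 carbons long (undecane).
The principal characteristic group is a carboxylic acid (terminal –COOH), named with the suffix -oic acid.
The numbering direction is chosen so that the carboxylic acid carbon is C-1 by definition.
Putting it together: undecanoic acid.

undecanoic acid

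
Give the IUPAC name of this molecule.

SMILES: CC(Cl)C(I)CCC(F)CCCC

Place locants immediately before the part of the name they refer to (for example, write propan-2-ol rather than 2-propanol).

The longest continuous carbon chain has 10 atoms, so the parent hydride is decane.
Choose the numbering such that the substituent locant set {2,3,6} is lower than {5,8,9} at the first point of difference.
That gives a chloro group at C-2; a fluoro group at C-6; an iodo group at C-3.
The substituents are ordered alphabetically, ignoring any di-/tri- multipliers.
Assembling the pieces gives 2-chloro-6-fluoro-3-iododecane.

2-chloro-6-fluoro-3-iododecane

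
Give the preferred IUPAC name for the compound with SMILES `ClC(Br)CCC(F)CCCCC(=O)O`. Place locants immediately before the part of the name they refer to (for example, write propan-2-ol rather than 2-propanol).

9-bromo-9-chloro-6-fluorononanoic acid

The longest chain bearing the –COOH group is 9 carbons long (nonane).
The highest-priority functional group is a carboxylic acid (terminal –COOH), so the name ends in -oic acid.
Choose the numbering such that the carboxylic acid carbon is C-1 by definition.
This places a bromo group at C-9; a chloro group at C-9; a fluoro group at C-6.
The substituents are ordered alphabetically, ignoring any di-/tri- multipliers.
Assembling the pieces gives 9-bromo-9-chloro-6-fluorononanoic acid.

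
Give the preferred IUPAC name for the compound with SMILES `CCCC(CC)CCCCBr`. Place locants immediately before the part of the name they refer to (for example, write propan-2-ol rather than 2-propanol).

1-bromo-5-ethyloctane

The longest carbon chain is 8 atoms: the parent is octane.
The numbering direction is chosen so that the substituent locant set {1,5} is lower than {4,8} at the first point of difference.
That gives a bromo group at C-1; an ethyl group at C-5.
Substituent prefixes are cited in alphabetical order (multiplying prefixes like di-/tri- are ignored for ordering).
The name is 1-bromo-5-ethyloctane.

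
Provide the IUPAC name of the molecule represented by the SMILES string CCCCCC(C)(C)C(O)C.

3,3-dimethyloctan-2-ol

The longest chain bearing the –OH group is 8 carbons long (octane).
The principal characteristic group is an alcohol (–OH), named with the suffix -ol.
Choose the numbering such that numbering from this end puts the hydroxyl group at C-2 rather than C-7.
That gives the hydroxyl at C-2; two methyl groups at C-3.
The name is 3,3-dimethyloctan-2-ol.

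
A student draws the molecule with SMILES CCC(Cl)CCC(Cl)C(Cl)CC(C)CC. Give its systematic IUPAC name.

The longest carbon chain is 11 atoms: the parent is undecane.
Number the chain so that the substituent locant set {3,5,6,9} is lower than {3,6,7,9} at the first point of difference.
With this numbering: chloro groups at C-5 and C-6 and C-9; a methyl group at C-3.
Substituent prefixes are cited in alphabetical order (multiplying prefixes like di-/tri- are ignored for ordering).
Assembling the pieces gives 5,6,9-trichloro-3-methylundecane.

5,6,9-trichloro-3-methylundecane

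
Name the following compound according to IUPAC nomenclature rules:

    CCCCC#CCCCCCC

The longest carbon chain that includes the multiple bond has 12 carbons, so the parent hydride is dodecane.
A C≡C triple bond in the chain gives the infix -yne-.
The numbering direction is chosen so that numbering from this end puts the triple bond at C-5 rather than C-7.
That gives the triple bond between C-5 and C-6.
Assembling the pieces gives dodec-5-yne.

dodec-5-yne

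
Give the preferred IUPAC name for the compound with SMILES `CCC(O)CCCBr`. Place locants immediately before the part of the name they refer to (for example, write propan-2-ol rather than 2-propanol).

6-bromohexan-3-ol

The longest chain bearing the –OH group is 6 carbons long (hexane).
An alcohol (–OH) is the principal characteristic group, giving the suffix -ol.
Choose the numbering such that numbering from this end puts the hydroxyl group at C-3 rather than C-4.
That gives the hydroxyl at C-3; a bromo group at C-6.
Putting it together: 6-bromohexan-3-ol.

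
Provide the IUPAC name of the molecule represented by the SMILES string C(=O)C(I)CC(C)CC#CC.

2-iodo-4-methyloct-6-ynal

Counting along the main chain through the –CHO group and the multiple bond gives 8 carbons: the parent is octane.
The highest-priority functional group is an aldehyde (terminal –CHO), so the name ends in -al.
A C≡C triple bond in the chain gives the infix -yne-.
The numbering direction is chosen so that the aldehyde carbon is C-1 by definition.
That gives the triple bond between C-6 and C-7; an iodo group at C-2; a methyl group at C-4.
Substituent prefixes are cited in alphabetical order (multiplying prefixes like di-/tri- are ignored for ordering).
Assembling the pieces gives 2-iodo-4-methyloct-6-ynal.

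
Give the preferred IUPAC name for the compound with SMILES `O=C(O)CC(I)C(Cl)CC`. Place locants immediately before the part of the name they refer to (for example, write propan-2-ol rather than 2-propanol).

Counting along the main chain through the –COOH group gives 6 carbons: the parent is hexane.
The principal characteristic group is a carboxylic acid (terminal –COOH), named with the suffix -oic acid.
Number the chain so that the carboxylic acid carbon is C-1 by definition.
That gives a chloro group at C-4; an iodo group at C-3.
Prefixes are listed alphabetically: chloro, iodo.
Putting it together: 4-chloro-3-iodohexanoic acid.

4-chloro-3-iodohexanoic acid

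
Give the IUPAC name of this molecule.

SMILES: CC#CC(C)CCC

4-methylhept-2-yne

The longest chain bearing the multiple bond is 7 carbons long (heptane).
A C≡C triple bond in the chain gives the infix -yne-.
The numbering direction is chosen so that numbering from this end puts the triple bond at C-2 rather than C-5.
This places the triple bond between C-2 and C-3; a methyl group at C-4.
Assembling the pieces gives 4-methylhept-2-yne.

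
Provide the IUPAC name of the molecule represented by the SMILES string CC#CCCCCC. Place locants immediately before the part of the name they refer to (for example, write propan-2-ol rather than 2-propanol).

The longest carbon chain that includes the multiple bond has 8 carbons, so the parent hydride is octane.
The chain contains a C≡C triple bond, so the unsaturation ending is -yne.
The numbering direction is chosen so that numbering from this end puts the triple bond at C-2 rather than C-6.
That gives the triple bond between C-2 and C-3.
The name is oct-2-yne.

oct-2-yne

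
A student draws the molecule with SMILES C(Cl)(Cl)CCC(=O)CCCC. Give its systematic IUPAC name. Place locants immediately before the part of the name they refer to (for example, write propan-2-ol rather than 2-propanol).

1,1-dichlorooctan-4-one

The longest chain bearing the carbonyl is 8 carbons long (octane).
The highest-priority functional group is a ketone (C=O on an internal carbon), so the name ends in -one.
Choose the numbering such that numbering from this end puts the carbonyl group at C-4 rather than C-5.
With this numbering: the carbonyl at C-4; two chloro groups at C-1.
Putting it together: 1,1-dichlorooctan-4-one.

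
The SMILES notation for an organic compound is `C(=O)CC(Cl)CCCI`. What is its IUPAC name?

3-chloro-6-iodohexanal

The longest carbon chain that includes the –CHO group has 6 carbons, so the parent hydride is hexane.
An aldehyde (terminal –CHO) is the principal characteristic group, giving the suffix -al.
Choose the numbering such that the aldehyde carbon is C-1 by definition.
That gives a chloro group at C-3; an iodo group at C-6.
The substituents are ordered alphabetically, ignoring any di-/tri- multipliers.
Putting it together: 3-chloro-6-iodohexanal.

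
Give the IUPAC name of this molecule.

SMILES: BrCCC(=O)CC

1-bromopentan-3-one

The longest carbon chain that includes the carbonyl has 5 carbons, so the parent hydride is pentane.
The principal characteristic group is a ketone (C=O on an internal carbon), named with the suffix -one.
Number the chain so that the substituent locant set {1} is lower than {5} at the first point of difference.
That gives the carbonyl at C-3; a bromo group at C-1.
Assembling the pieces gives 1-bromopentan-3-one.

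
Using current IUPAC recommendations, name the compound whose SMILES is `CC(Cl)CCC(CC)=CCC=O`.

The longest chain bearing the –CHO group and the multiple bond is 8 carbons long (octane).
The highest-priority functional group is an aldehyde (terminal –CHO), so the name ends in -al.
A C=C double bond in the chain gives the infix -ene-.
Choose the numbering such that the aldehyde carbon is C-1 by definition.
That gives the double bond between C-3 and C-4; a chloro group at C-7; an ethyl group at C-4.
The substituents are ordered alphabetically, ignoring any di-/tri- multipliers.
The name is 7-chloro-4-ethyloct-3-enal.

7-chloro-4-ethyloct-3-enal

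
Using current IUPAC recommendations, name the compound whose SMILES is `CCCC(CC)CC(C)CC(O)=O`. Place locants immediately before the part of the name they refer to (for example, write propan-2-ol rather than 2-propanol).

5-ethyl-3-methyloctanoic acid

The longest chain bearing the –COOH group is 8 carbons long (octane).
The principal characteristic group is a carboxylic acid (terminal –COOH), named with the suffix -oic acid.
The numbering direction is chosen so that the carboxylic acid carbon is C-1 by definition.
That gives an ethyl group at C-5; a methyl group at C-3.
Prefixes are listed alphabetically: ethyl, methyl.
The name is 5-ethyl-3-methyloctanoic acid.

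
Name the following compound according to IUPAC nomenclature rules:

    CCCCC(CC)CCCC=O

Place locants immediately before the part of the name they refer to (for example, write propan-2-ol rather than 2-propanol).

The longest carbon chain that includes the –CHO group has 9 carbons, so the parent hydride is nonane.
The principal characteristic group is an aldehyde (terminal –CHO), named with the suffix -al.
Number the chain so that the aldehyde carbon is C-1 by definition.
With this numbering: an ethyl group at C-5.
Putting it together: 5-ethylnonanal.

5-ethylnonanal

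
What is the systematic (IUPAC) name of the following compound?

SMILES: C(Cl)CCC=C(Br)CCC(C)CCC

The longest carbon chain that includes the multiple bond has 11 carbons, so the parent hydride is undecane.
There is one C=C double bond, indicated by the ending -ene.
The numbering direction is chosen so that numbering from this end puts the double bond at C-4 rather than C-7.
With this numbering: the double bond between C-4 and C-5; a bromo group at C-5; a chloro group at C-1; a methyl group at C-8.
Prefixes are listed alphabetically: bromo, chloro, methyl.
The name is 5-bromo-1-chloro-8-methylundec-4-ene.

5-bromo-1-chloro-8-methylundec-4-ene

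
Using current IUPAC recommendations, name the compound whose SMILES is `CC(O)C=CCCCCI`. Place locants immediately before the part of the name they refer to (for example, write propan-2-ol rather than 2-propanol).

8-iodooct-3-en-2-ol

The longest chain bearing the –OH group and the multiple bond is 8 carbons long (octane).
The highest-priority functional group is an alcohol (–OH), so the name ends in -ol.
A C=C double bond in the chain gives the infix -ene-.
Choose the numbering such that numbering from this end puts the hydroxyl group at C-2 rather than C-7.
With this numbering: the hydroxyl at C-2; the double bond between C-3 and C-4; an iodo group at C-8.
Assembling the pieces gives 8-iodooct-3-en-2-ol.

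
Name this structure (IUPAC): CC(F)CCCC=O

5-fluorohexanal

The longest carbon chain that includes the –CHO group has 6 carbons, so the parent hydride is hexane.
The highest-priority functional group is an aldehyde (terminal –CHO), so the name ends in -al.
Number the chain so that the aldehyde carbon is C-1 by definition.
With this numbering: a fluoro group at C-5.
Putting it together: 5-fluorohexanal.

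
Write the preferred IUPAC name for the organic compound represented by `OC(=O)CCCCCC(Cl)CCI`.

Counting along the main chain through the –COOH group gives 9 carbons: the parent is nonane.
The highest-priority functional group is a carboxylic acid (terminal –COOH), so the name ends in -oic acid.
Choose the numbering such that the carboxylic acid carbon is C-1 by definition.
This places a chloro group at C-7; an iodo group at C-9.
The substituents are ordered alphabetically, ignoring any di-/tri- multipliers.
Putting it together: 7-chloro-9-iodononanoic acid.

7-chloro-9-iodononanoic acid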